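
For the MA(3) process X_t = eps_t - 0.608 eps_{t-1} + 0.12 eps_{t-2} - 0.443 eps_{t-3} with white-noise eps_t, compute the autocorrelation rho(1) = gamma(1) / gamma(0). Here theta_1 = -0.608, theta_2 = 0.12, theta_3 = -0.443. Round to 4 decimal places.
\rho(1) = -0.4645

For an MA(q) process with theta_0 = 1, the autocovariance is
  gamma(k) = sigma^2 * sum_{i=0..q-k} theta_i * theta_{i+k},
and rho(k) = gamma(k) / gamma(0). Sigma^2 cancels.
  numerator   = (1)*(-0.608) + (-0.608)*(0.12) + (0.12)*(-0.443) = -0.73412.
  denominator = (1)^2 + (-0.608)^2 + (0.12)^2 + (-0.443)^2 = 1.580313.
  rho(1) = -0.73412 / 1.580313 = -0.4645.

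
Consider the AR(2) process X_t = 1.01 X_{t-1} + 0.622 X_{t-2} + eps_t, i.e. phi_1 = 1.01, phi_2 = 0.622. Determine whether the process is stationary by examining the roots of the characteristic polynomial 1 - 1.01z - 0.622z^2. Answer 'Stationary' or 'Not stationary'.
\text{Not stationary}

The AR(p) characteristic polynomial is P(z) = 1 - 1.01z - 0.622z^2.
Stationarity requires all roots to lie outside the unit circle, i.e. |z| > 1 for every root.
Set 1 + (-1.01) z + (-0.622) z^2 = 0, i.e. a z^2 + b z + c = 0 with a = -0.622, b = -1.01, c = 1.
Discriminant D = b^2 - 4ac = (-1.01)^2 - 4*(-0.622)*1 = 1.0201 - (-2.488) = 3.5081.
D >= 0, so the roots are real: z = (-b +/- sqrt(D)) / (2a) = (1.01 +/- 1.872992) / (-1.244).
  z_1 = (1.01 + 1.872992) / (-1.244) = -2.3175,   |z_1| = 2.3175.
  z_2 = (1.01 - 1.872992) / (-1.244) = 0.6937,   |z_2| = 0.6937.
Moduli of all roots: 2.3175, 0.6937.
All moduli strictly greater than 1? No.
Verdict: Not stationary.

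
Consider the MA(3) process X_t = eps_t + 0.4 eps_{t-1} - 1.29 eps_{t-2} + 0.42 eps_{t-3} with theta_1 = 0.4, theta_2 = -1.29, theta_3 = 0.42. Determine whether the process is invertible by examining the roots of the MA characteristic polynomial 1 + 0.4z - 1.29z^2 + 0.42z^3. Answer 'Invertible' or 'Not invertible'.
\text{Not invertible}

The MA(q) characteristic polynomial is P(z) = 1 + 0.4z - 1.29z^2 + 0.42z^3.
Invertibility requires all roots to lie outside the unit circle, i.e. |z| > 1 for every root.
Degree 3: look for a simple real root z0 first, then factor out (1 - z/z0) and solve the remaining quadratic.
Testing z0 = 2: P(2) = 1 + (0.4)(2) + (-1.29)(2)^2 + (0.42)(2)^3
  = 1 + (0.8) + (-5.16) + (3.36) = 0.  So z_0 = 2 is a root, |z_0| = 2.
Divide out the factor (1 - 0.5 z) = (1 - z/z0) (since 1/z0 = 0.5):
  P(z) = (1 - 0.5 z)(1 + (0.9) z + (-0.84) z^2)
  [check: z-coef 0.9 - (0.5) = 0.4; z^2-coef -0.84 - (0.5)(0.9) = -1.29; z^3-coef -(0.5)(-0.84) = 0.42.]
Remaining roots from the quadratic factor 1 + (0.9) z + (-0.84) z^2:
  Set 1 + (0.9) z + (-0.84) z^2 = 0, i.e. a z^2 + b z + c = 0 with a = -0.84, b = 0.9, c = 1.
  Discriminant D = b^2 - 4ac = (0.9)^2 - 4*(-0.84)*1 = 0.81 - (-3.36) = 4.17.
  D >= 0, so the roots are real: z = (-b +/- sqrt(D)) / (2a) = (-0.9 +/- 2.042058) / (-1.68).
    z_1 = (-0.9 + 2.042058) / (-1.68) = -0.6798,   |z_1| = 0.6798.
    z_2 = (-0.9 - 2.042058) / (-1.68) = 1.7512,   |z_2| = 1.7512.
Moduli of all roots: 2.0000, 0.6798, 1.7512.
All moduli strictly greater than 1? No.
Verdict: Not invertible.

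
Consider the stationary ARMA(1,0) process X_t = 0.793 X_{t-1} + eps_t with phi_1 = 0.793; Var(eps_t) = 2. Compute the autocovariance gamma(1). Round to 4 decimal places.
\gamma(1) = 4.2732

Multiply the model equation by X_{t-k} and take expectations. With theta_0 = psi_0 = 1 and psi_j the MA(infinity) weights, this gives
  gamma(k) - sum_i phi_i gamma(k-i) = c_k,
  c_k = sigma^2 * sum_{j=k..q} theta_j psi_{j-k}   (c_k = 0 for k > q),
using gamma(-m) = gamma(m).
Pure AR (q = 0): c_0 = sigma^2 = 2, c_k = 0 for k >= 1.
Equations for k = 0 and k = 1 (AR order 1):
  gamma(0) = phi_1 gamma(1) + c_0
  gamma(1) = phi_1 gamma(0) + c_1
Substituting the second into the first: gamma(0) (1 - phi_1^2) = c_0 + phi_1 c_1, so
  gamma(0) = c_0 / (1 - phi_1^2) = 2 / (1 - (0.793)^2) = 2 / 0.371151 = 5.388642.
  gamma(1) = phi_1 gamma(0) = (0.793)(5.388642) = 4.273193.
Therefore gamma(1) = 4.2732 (to 4 decimal places).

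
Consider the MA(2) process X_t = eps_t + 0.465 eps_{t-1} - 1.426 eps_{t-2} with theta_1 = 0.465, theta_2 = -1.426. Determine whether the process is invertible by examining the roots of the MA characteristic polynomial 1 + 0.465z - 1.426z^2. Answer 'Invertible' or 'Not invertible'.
\text{Not invertible}

The MA(q) characteristic polynomial is P(z) = 1 + 0.465z - 1.426z^2.
Invertibility requires all roots to lie outside the unit circle, i.e. |z| > 1 for every root.
Set 1 + (0.465) z + (-1.426) z^2 = 0, i.e. a z^2 + b z + c = 0 with a = -1.426, b = 0.465, c = 1.
Discriminant D = b^2 - 4ac = (0.465)^2 - 4*(-1.426)*1 = 0.216225 - (-5.704) = 5.920225.
D >= 0, so the roots are real: z = (-b +/- sqrt(D)) / (2a) = (-0.465 +/- 2.433151) / (-2.852).
  z_1 = (-0.465 + 2.433151) / (-2.852) = -0.6901,   |z_1| = 0.6901.
  z_2 = (-0.465 - 2.433151) / (-2.852) = 1.0162,   |z_2| = 1.0162.
Moduli of all roots: 0.6901, 1.0162.
All moduli strictly greater than 1? No.
Verdict: Not invertible.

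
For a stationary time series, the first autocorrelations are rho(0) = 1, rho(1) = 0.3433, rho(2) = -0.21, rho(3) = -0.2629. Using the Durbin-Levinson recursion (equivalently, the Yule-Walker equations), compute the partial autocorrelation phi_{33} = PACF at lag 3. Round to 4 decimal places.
\phi_{33} = -0.0479

The PACF at lag k is phi_{kk}, the last component of the solution
to the Yule-Walker system G_k phi = r_k where
  (G_k)_{ij} = rho(|i - j|), (r_k)_i = rho(i), i,j = 1..k.
Equivalently, Durbin-Levinson gives phi_{kk} iteratively:
  phi_{11} = rho(1)
  phi_{kk} = [rho(k) - sum_{j=1..k-1} phi_{k-1,j} rho(k-j)]
            / [1 - sum_{j=1..k-1} phi_{k-1,j} rho(j)],
  phi_{k,j} = phi_{k-1,j} - phi_{kk} phi_{k-1,k-j},  j = 1..k-1.
Step k = 1:
  phi_11 = rho(1) = 0.3433.
Step k = 2:
  phi_22 = [rho(2) - phi_11 rho(1)] / [1 - phi_11 rho(1)] = [-0.21 - (0.3433)(0.3433)] / [1 - (0.3433)(0.3433)]
         = -0.32785489 / 0.88214511 = -0.371656.
  Update: phi_21 = phi_11 - phi_22 phi_11 = 0.3433 - (-0.371656)(0.3433) = 0.47089.
Step k = 3:
  phi_33 = [rho(3) - phi_21 rho(2) - phi_22 rho(1)] / [1 - phi_21 rho(1) - phi_22 rho(2)]
    numerator   = -0.2629 - (0.47089)(-0.21) - (-0.371656)(0.3433) = -0.03642353
    denominator = 1 - (0.47089)(0.3433) - (-0.371656)(-0.21) = 0.76029574
  phi_33 = -0.03642353 / 0.76029574 = -0.0479.
Therefore phi_{33} = -0.0479.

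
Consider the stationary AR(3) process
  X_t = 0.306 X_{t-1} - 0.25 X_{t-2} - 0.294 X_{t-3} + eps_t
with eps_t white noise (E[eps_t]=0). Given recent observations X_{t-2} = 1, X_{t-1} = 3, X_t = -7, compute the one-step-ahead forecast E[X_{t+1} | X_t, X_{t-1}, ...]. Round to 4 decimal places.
E[X_{t+1} \mid \mathcal F_t] = -3.1860

For an AR(p) model X_t = c + sum_i phi_i X_{t-i} + eps_t, the
one-step-ahead conditional mean is
  E[X_{t+1} | X_t, ...] = c + sum_i phi_i X_{t+1-i}.
Substitute known values:
  E[X_{t+1} | ...] = (0.306) * (-7) + (-0.25) * (3) + (-0.294) * (1)
                   = -3.1860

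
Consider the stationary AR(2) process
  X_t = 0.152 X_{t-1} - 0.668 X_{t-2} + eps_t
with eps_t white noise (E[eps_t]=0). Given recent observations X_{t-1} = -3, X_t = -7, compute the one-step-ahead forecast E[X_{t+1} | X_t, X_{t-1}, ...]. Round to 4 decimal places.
E[X_{t+1} \mid \mathcal F_t] = 0.9400

For an AR(p) model X_t = c + sum_i phi_i X_{t-i} + eps_t, the
one-step-ahead conditional mean is
  E[X_{t+1} | X_t, ...] = c + sum_i phi_i X_{t+1-i}.
Substitute known values:
  E[X_{t+1} | ...] = (0.152) * (-7) + (-0.668) * (-3)
                   = 0.9400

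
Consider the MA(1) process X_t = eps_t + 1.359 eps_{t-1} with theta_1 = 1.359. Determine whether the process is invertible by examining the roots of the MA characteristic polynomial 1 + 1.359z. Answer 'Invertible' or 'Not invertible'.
\text{Not invertible}

The MA(q) characteristic polynomial is P(z) = 1 + 1.359z.
Invertibility requires all roots to lie outside the unit circle, i.e. |z| > 1 for every root.
This is linear in z: 1 + (1.359) z = 0  =>  z = -1/(1.359) = -0.735835,  |z| = 0.735835.
Moduli of all roots: 0.7358.
All moduli strictly greater than 1? No.
Verdict: Not invertible.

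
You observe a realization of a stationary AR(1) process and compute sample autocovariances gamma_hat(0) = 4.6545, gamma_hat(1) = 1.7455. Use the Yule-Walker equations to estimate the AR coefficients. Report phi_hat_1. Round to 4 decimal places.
\hat\phi_{1} = 0.3750

The Yule-Walker equations for an AR(p) process read, in matrix form,
  Gamma_p phi = r_p,   with   (Gamma_p)_{ij} = gamma(|i - j|),
                       (r_p)_i = gamma(i),   i,j = 1..p.
Substitute the sample gammas (Toeplitz matrix and right-hand side of size 1):
  Gamma_p = [[4.6545]]
  r_p     = [1.7455]
With p = 1 this is the single equation gamma(0) phi_1 = gamma(1):
  phi_hat_1 = gamma(1) / gamma(0) = 1.7455 / 4.6545 = 0.3750.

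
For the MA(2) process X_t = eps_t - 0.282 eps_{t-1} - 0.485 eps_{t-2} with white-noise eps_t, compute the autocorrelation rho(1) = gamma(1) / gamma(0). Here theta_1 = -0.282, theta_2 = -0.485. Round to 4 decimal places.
\rho(1) = -0.1105

For an MA(q) process with theta_0 = 1, the autocovariance is
  gamma(k) = sigma^2 * sum_{i=0..q-k} theta_i * theta_{i+k},
and rho(k) = gamma(k) / gamma(0). Sigma^2 cancels.
  numerator   = (1)*(-0.282) + (-0.282)*(-0.485) = -0.14523.
  denominator = (1)^2 + (-0.282)^2 + (-0.485)^2 = 1.314749.
  rho(1) = -0.14523 / 1.314749 = -0.1105.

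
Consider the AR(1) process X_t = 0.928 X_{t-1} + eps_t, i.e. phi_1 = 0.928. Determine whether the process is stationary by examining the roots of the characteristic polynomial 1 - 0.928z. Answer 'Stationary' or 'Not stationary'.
\text{Stationary}

The AR(p) characteristic polynomial is P(z) = 1 - 0.928z.
Stationarity requires all roots to lie outside the unit circle, i.e. |z| > 1 for every root.
This is linear in z: 1 + (-0.928) z = 0  =>  z = -1/(-0.928) = 1.077586,  |z| = 1.077586.
Moduli of all roots: 1.0776.
All moduli strictly greater than 1? Yes.
Verdict: Stationary.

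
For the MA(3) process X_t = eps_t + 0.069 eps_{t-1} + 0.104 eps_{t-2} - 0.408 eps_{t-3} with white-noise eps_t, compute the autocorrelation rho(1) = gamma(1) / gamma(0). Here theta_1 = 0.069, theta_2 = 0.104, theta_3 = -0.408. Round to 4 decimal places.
\rho(1) = 0.0285

For an MA(q) process with theta_0 = 1, the autocovariance is
  gamma(k) = sigma^2 * sum_{i=0..q-k} theta_i * theta_{i+k},
and rho(k) = gamma(k) / gamma(0). Sigma^2 cancels.
  numerator   = (1)*(0.069) + (0.069)*(0.104) + (0.104)*(-0.408) = 0.033744.
  denominator = (1)^2 + (0.069)^2 + (0.104)^2 + (-0.408)^2 = 1.182041.
  rho(1) = 0.033744 / 1.182041 = 0.0285.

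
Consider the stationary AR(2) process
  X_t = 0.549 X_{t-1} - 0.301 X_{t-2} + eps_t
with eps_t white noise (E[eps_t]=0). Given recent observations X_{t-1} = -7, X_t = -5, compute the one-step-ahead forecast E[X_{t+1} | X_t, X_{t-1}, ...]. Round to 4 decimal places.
E[X_{t+1} \mid \mathcal F_t] = -0.6380

For an AR(p) model X_t = c + sum_i phi_i X_{t-i} + eps_t, the
one-step-ahead conditional mean is
  E[X_{t+1} | X_t, ...] = c + sum_i phi_i X_{t+1-i}.
Substitute known values:
  E[X_{t+1} | ...] = (0.549) * (-5) + (-0.301) * (-7)
                   = -0.6380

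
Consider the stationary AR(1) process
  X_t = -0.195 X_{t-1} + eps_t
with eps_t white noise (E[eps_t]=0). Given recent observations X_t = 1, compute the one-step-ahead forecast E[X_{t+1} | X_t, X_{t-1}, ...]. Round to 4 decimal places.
E[X_{t+1} \mid \mathcal F_t] = -0.1950

For an AR(p) model X_t = c + sum_i phi_i X_{t-i} + eps_t, the
one-step-ahead conditional mean is
  E[X_{t+1} | X_t, ...] = c + sum_i phi_i X_{t+1-i}.
Substitute known values:
  E[X_{t+1} | ...] = (-0.195) * (1)
                   = -0.1950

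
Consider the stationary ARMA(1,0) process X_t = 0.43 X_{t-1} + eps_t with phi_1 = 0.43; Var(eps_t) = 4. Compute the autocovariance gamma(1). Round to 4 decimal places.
\gamma(1) = 2.1102

Multiply the model equation by X_{t-k} and take expectations. With theta_0 = psi_0 = 1 and psi_j the MA(infinity) weights, this gives
  gamma(k) - sum_i phi_i gamma(k-i) = c_k,
  c_k = sigma^2 * sum_{j=k..q} theta_j psi_{j-k}   (c_k = 0 for k > q),
using gamma(-m) = gamma(m).
Pure AR (q = 0): c_0 = sigma^2 = 4, c_k = 0 for k >= 1.
Equations for k = 0 and k = 1 (AR order 1):
  gamma(0) = phi_1 gamma(1) + c_0
  gamma(1) = phi_1 gamma(0) + c_1
Substituting the second into the first: gamma(0) (1 - phi_1^2) = c_0 + phi_1 c_1, so
  gamma(0) = c_0 / (1 - phi_1^2) = 4 / (1 - (0.43)^2) = 4 / 0.8151 = 4.907373.
  gamma(1) = phi_1 gamma(0) = (0.43)(4.907373) = 2.110171.
Therefore gamma(1) = 2.1102 (to 4 decimal places).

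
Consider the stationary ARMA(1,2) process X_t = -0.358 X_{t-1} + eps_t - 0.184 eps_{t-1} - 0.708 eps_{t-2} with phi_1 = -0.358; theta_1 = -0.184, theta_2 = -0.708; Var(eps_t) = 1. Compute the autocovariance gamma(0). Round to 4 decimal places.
\gamma(0) = 1.5968

Multiply the model equation by X_{t-k} and take expectations. With theta_0 = psi_0 = 1 and psi_j the MA(infinity) weights, this gives
  gamma(k) - sum_i phi_i gamma(k-i) = c_k,
  c_k = sigma^2 * sum_{j=k..q} theta_j psi_{j-k}   (c_k = 0 for k > q),
using gamma(-m) = gamma(m).
psi-weights needed (psi_j = theta_j + sum_i phi_i psi_{j-i}):
  psi_1 = theta_1 + phi_1 = -0.184 + (-0.358) = -0.542
  psi_2 = theta_2 + phi_1 psi_1 = -0.708 + (-0.358)(-0.542) = -0.513964
Right-hand sides:
  c_0 = sigma^2 (1 + theta_1 psi_1 + theta_2 psi_2) = 1 * (1 + (-0.184)(-0.542) + (-0.708)(-0.513964)) = 1 * 1.463615 = 1.463615
  c_1 = sigma^2 (theta_1 + theta_2 psi_1) = 1 * (-0.184 + (-0.708)(-0.542)) = 0.199736
  c_2 = sigma^2 theta_2 = 1 * (-0.708) = -0.708
Equations for k = 0 and k = 1 (AR order 1):
  gamma(0) = phi_1 gamma(1) + c_0
  gamma(1) = phi_1 gamma(0) + c_1
Substituting the second into the first: gamma(0) (1 - phi_1^2) = c_0 + phi_1 c_1, so
  gamma(0) = (c_0 + phi_1 c_1) / (1 - phi_1^2) = (1.463615 + (-0.358)(0.199736)) / (1 - (-0.358)^2) = 1.392109 / 0.871836 = 1.596756.
Therefore gamma(0) = 1.5968 (to 4 decimal places).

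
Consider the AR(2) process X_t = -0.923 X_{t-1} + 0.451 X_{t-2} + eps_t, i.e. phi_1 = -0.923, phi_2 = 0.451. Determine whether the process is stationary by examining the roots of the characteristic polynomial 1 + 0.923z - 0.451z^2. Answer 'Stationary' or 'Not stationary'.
\text{Not stationary}

The AR(p) characteristic polynomial is P(z) = 1 + 0.923z - 0.451z^2.
Stationarity requires all roots to lie outside the unit circle, i.e. |z| > 1 for every root.
Set 1 + (0.923) z + (-0.451) z^2 = 0, i.e. a z^2 + b z + c = 0 with a = -0.451, b = 0.923, c = 1.
Discriminant D = b^2 - 4ac = (0.923)^2 - 4*(-0.451)*1 = 0.851929 - (-1.804) = 2.655929.
D >= 0, so the roots are real: z = (-b +/- sqrt(D)) / (2a) = (-0.923 +/- 1.629702) / (-0.902).
  z_1 = (-0.923 + 1.629702) / (-0.902) = -0.7835,   |z_1| = 0.7835.
  z_2 = (-0.923 - 1.629702) / (-0.902) = 2.83,   |z_2| = 2.83.
Moduli of all roots: 0.7835, 2.8300.
All moduli strictly greater than 1? No.
Verdict: Not stationary.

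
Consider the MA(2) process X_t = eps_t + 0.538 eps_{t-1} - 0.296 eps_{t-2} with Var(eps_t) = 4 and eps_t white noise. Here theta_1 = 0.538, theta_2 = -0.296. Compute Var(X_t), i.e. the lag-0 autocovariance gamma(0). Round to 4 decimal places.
\gamma(0) = 5.5082

For an MA(q) process X_t = eps_t + sum_i theta_i eps_{t-i} with
Var(eps_t) = sigma^2, the variance is
  gamma(0) = sigma^2 * (1 + sum_i theta_i^2).
  sum_i theta_i^2 = (0.538)^2 + (-0.296)^2 = 0.289444 + 0.087616 = 0.37706.
  gamma(0) = 4 * (1 + 0.37706) = 4 * 1.37706 = 5.50824, which rounds to 5.5082.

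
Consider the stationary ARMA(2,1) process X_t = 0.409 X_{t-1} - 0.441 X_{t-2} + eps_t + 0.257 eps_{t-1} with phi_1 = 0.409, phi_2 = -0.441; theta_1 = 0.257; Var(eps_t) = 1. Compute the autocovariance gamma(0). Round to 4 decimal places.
\gamma(0) = 1.6364

Multiply the model equation by X_{t-k} and take expectations. With theta_0 = psi_0 = 1 and psi_j the MA(infinity) weights, this gives
  gamma(k) - sum_i phi_i gamma(k-i) = c_k,
  c_k = sigma^2 * sum_{j=k..q} theta_j psi_{j-k}   (c_k = 0 for k > q),
using gamma(-m) = gamma(m).
psi-weights needed (psi_j = theta_j + sum_i phi_i psi_{j-i}):
  psi_1 = theta_1 + phi_1 = 0.257 + (0.409) = 0.666
Right-hand sides:
  c_0 = sigma^2 (1 + theta_1 psi_1) = 1 * (1 + (0.257)(0.666)) = 1 * 1.171162 = 1.171162
  c_1 = sigma^2 theta_1 = 1 * (0.257) = 0.257
  c_2 = 0
Equations for k = 0, 1, 2 (AR order 2, c_2 = 0):
  (E0) gamma(0) = phi_1 gamma(1) + phi_2 gamma(2) + c_0
  (E1) gamma(1) = phi_1 gamma(0) + phi_2 gamma(1) + c_1
  (E2) gamma(2) = phi_1 gamma(1) + phi_2 gamma(0)
From (E1): gamma(1) = A gamma(0) + B with
  A = phi_1 / (1 - phi_2) = 0.409 / 1.441 = 0.283831,   B = c_1 / (1 - phi_2) = 0.257 / 1.441 = 0.178348.
Insert (E2) into (E0): gamma(0) (1 - phi_2^2) = phi_1 (1 + phi_2) gamma(1) + c_0.
  phi_1 (1 + phi_2) = (0.409)(0.559) = 0.228631,   1 - phi_2^2 = 0.805519.
Replace gamma(1) by A gamma(0) + B and collect gamma(0):
  gamma(0) [0.805519 - (0.228631)(0.283831)] = (0.228631)(0.178348) + 1.171162
  gamma(0) * 0.740627 = 1.211938
  gamma(0) = 1.211938 / 0.740627 = 1.636369.
Therefore gamma(0) = 1.6364 (to 4 decimal places).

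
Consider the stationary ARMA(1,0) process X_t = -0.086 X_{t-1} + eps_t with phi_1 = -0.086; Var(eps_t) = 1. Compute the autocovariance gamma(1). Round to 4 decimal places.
\gamma(1) = -0.0866

Multiply the model equation by X_{t-k} and take expectations. With theta_0 = psi_0 = 1 and psi_j the MA(infinity) weights, this gives
  gamma(k) - sum_i phi_i gamma(k-i) = c_k,
  c_k = sigma^2 * sum_{j=k..q} theta_j psi_{j-k}   (c_k = 0 for k > q),
using gamma(-m) = gamma(m).
Pure AR (q = 0): c_0 = sigma^2 = 1, c_k = 0 for k >= 1.
Equations for k = 0 and k = 1 (AR order 1):
  gamma(0) = phi_1 gamma(1) + c_0
  gamma(1) = phi_1 gamma(0) + c_1
Substituting the second into the first: gamma(0) (1 - phi_1^2) = c_0 + phi_1 c_1, so
  gamma(0) = c_0 / (1 - phi_1^2) = 1 / (1 - (-0.086)^2) = 1 / 0.992604 = 1.007451.
  gamma(1) = phi_1 gamma(0) = (-0.086)(1.007451) = -0.086641.
Therefore gamma(1) = -0.0866 (to 4 decimal places).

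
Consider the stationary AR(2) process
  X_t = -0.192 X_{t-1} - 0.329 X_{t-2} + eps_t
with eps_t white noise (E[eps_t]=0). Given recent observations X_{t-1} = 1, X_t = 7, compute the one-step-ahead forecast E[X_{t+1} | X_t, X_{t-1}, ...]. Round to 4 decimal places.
E[X_{t+1} \mid \mathcal F_t] = -1.6730

For an AR(p) model X_t = c + sum_i phi_i X_{t-i} + eps_t, the
one-step-ahead conditional mean is
  E[X_{t+1} | X_t, ...] = c + sum_i phi_i X_{t+1-i}.
Substitute known values:
  E[X_{t+1} | ...] = (-0.192) * (7) + (-0.329) * (1)
                   = -1.6730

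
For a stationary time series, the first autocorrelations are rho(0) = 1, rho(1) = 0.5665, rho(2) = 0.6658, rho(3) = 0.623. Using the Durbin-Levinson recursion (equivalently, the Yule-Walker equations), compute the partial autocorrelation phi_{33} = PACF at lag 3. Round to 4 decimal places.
\phi_{33} = 0.2970

The PACF at lag k is phi_{kk}, the last component of the solution
to the Yule-Walker system G_k phi = r_k where
  (G_k)_{ij} = rho(|i - j|), (r_k)_i = rho(i), i,j = 1..k.
Equivalently, Durbin-Levinson gives phi_{kk} iteratively:
  phi_{11} = rho(1)
  phi_{kk} = [rho(k) - sum_{j=1..k-1} phi_{k-1,j} rho(k-j)]
            / [1 - sum_{j=1..k-1} phi_{k-1,j} rho(j)],
  phi_{k,j} = phi_{k-1,j} - phi_{kk} phi_{k-1,k-j},  j = 1..k-1.
Step k = 1:
  phi_11 = rho(1) = 0.5665.
Step k = 2:
  phi_22 = [rho(2) - phi_11 rho(1)] / [1 - phi_11 rho(1)] = [0.6658 - (0.5665)(0.5665)] / [1 - (0.5665)(0.5665)]
         = 0.34487775 / 0.67907775 = 0.507862.
  Update: phi_21 = phi_11 - phi_22 phi_11 = 0.5665 - (0.507862)(0.5665) = 0.278796.
Step k = 3:
  phi_33 = [rho(3) - phi_21 rho(2) - phi_22 rho(1)] / [1 - phi_21 rho(1) - phi_22 rho(2)]
    numerator   = 0.623 - (0.278796)(0.6658) - (0.507862)(0.5665) = 0.14967369
    denominator = 1 - (0.278796)(0.5665) - (0.507862)(0.6658) = 0.50392746
  phi_33 = 0.14967369 / 0.50392746 = 0.297.
Therefore phi_{33} = 0.2970.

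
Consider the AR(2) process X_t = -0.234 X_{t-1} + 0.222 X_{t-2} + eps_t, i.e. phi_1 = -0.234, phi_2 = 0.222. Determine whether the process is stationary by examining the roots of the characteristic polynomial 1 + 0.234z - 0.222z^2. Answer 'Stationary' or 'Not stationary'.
\text{Stationary}

The AR(p) characteristic polynomial is P(z) = 1 + 0.234z - 0.222z^2.
Stationarity requires all roots to lie outside the unit circle, i.e. |z| > 1 for every root.
Set 1 + (0.234) z + (-0.222) z^2 = 0, i.e. a z^2 + b z + c = 0 with a = -0.222, b = 0.234, c = 1.
Discriminant D = b^2 - 4ac = (0.234)^2 - 4*(-0.222)*1 = 0.054756 - (-0.888) = 0.942756.
D >= 0, so the roots are real: z = (-b +/- sqrt(D)) / (2a) = (-0.234 +/- 0.970956) / (-0.444).
  z_1 = (-0.234 + 0.970956) / (-0.444) = -1.6598,   |z_1| = 1.6598.
  z_2 = (-0.234 - 0.970956) / (-0.444) = 2.7139,   |z_2| = 2.7139.
Moduli of all roots: 1.6598, 2.7139.
All moduli strictly greater than 1? Yes.
Verdict: Stationary.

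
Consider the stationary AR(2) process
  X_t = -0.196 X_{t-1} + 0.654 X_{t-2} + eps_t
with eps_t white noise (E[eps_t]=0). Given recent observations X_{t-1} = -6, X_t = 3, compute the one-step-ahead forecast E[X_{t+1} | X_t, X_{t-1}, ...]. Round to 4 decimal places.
E[X_{t+1} \mid \mathcal F_t] = -4.5120

For an AR(p) model X_t = c + sum_i phi_i X_{t-i} + eps_t, the
one-step-ahead conditional mean is
  E[X_{t+1} | X_t, ...] = c + sum_i phi_i X_{t+1-i}.
Substitute known values:
  E[X_{t+1} | ...] = (-0.196) * (3) + (0.654) * (-6)
                   = -4.5120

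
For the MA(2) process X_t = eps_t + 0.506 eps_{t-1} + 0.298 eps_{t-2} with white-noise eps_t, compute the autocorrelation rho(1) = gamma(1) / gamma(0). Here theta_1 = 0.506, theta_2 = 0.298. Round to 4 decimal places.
\rho(1) = 0.4884

For an MA(q) process with theta_0 = 1, the autocovariance is
  gamma(k) = sigma^2 * sum_{i=0..q-k} theta_i * theta_{i+k},
and rho(k) = gamma(k) / gamma(0). Sigma^2 cancels.
  numerator   = (1)*(0.506) + (0.506)*(0.298) = 0.656788.
  denominator = (1)^2 + (0.506)^2 + (0.298)^2 = 1.34484.
  rho(1) = 0.656788 / 1.34484 = 0.4884.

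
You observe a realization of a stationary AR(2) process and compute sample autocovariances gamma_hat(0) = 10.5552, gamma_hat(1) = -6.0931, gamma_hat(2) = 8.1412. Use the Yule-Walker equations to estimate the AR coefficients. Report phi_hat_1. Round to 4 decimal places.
\hat\phi_{1} = -0.1980

The Yule-Walker equations for an AR(p) process read, in matrix form,
  Gamma_p phi = r_p,   with   (Gamma_p)_{ij} = gamma(|i - j|),
                       (r_p)_i = gamma(i),   i,j = 1..p.
Substitute the sample gammas (Toeplitz matrix and right-hand side of size 2):
  Gamma_p = [[10.5552, -6.0931], [-6.0931, 10.5552]]
  r_p     = [-6.0931, 8.1412]
Written out:
  10.5552 phi_1 - 6.0931 phi_2 = -6.0931
  -6.0931 phi_1 + 10.5552 phi_2 = 8.1412
Solve by Cramer's rule:
  det = gamma(0)^2 - gamma(1)^2 = (10.5552)^2 - (-6.0931)^2 = 111.41224704 - 37.12586761 = 74.28637943
  phi_hat_1 = [gamma(1) gamma(0) - gamma(1) gamma(2)] / det = [(-6.0931)(10.5552) - (-6.0931)(8.1412)] / 74.28637943 = -14.7087434 / 74.28637943 = -0.198
  phi_hat_2 = [gamma(0) gamma(2) - gamma(1)^2] / det = [(10.5552)(8.1412) - (-6.0931)^2] / 74.28637943 = 48.80612663 / 74.28637943 = 0.657
So phi_hat = [-0.1980, 0.6570].
Therefore phi_hat_1 = -0.1980.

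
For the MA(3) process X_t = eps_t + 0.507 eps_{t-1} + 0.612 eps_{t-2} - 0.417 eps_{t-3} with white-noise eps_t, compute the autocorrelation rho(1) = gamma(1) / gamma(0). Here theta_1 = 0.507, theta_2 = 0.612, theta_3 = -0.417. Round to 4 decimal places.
\rho(1) = 0.3113

For an MA(q) process with theta_0 = 1, the autocovariance is
  gamma(k) = sigma^2 * sum_{i=0..q-k} theta_i * theta_{i+k},
and rho(k) = gamma(k) / gamma(0). Sigma^2 cancels.
  numerator   = (1)*(0.507) + (0.507)*(0.612) + (0.612)*(-0.417) = 0.56208.
  denominator = (1)^2 + (0.507)^2 + (0.612)^2 + (-0.417)^2 = 1.805482.
  rho(1) = 0.56208 / 1.805482 = 0.3113.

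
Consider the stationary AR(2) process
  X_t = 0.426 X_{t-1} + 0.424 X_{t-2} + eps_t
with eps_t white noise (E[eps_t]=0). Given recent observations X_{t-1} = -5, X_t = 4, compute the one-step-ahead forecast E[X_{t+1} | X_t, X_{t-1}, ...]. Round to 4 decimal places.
E[X_{t+1} \mid \mathcal F_t] = -0.4160

For an AR(p) model X_t = c + sum_i phi_i X_{t-i} + eps_t, the
one-step-ahead conditional mean is
  E[X_{t+1} | X_t, ...] = c + sum_i phi_i X_{t+1-i}.
Substitute known values:
  E[X_{t+1} | ...] = (0.426) * (4) + (0.424) * (-5)
                   = -0.4160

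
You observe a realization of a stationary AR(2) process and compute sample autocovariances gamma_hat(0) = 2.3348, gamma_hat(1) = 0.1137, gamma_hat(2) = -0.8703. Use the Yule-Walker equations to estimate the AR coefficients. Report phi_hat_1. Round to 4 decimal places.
\hat\phi_{1} = 0.0670

The Yule-Walker equations for an AR(p) process read, in matrix form,
  Gamma_p phi = r_p,   with   (Gamma_p)_{ij} = gamma(|i - j|),
                       (r_p)_i = gamma(i),   i,j = 1..p.
Substitute the sample gammas (Toeplitz matrix and right-hand side of size 2):
  Gamma_p = [[2.3348, 0.1137], [0.1137, 2.3348]]
  r_p     = [0.1137, -0.8703]
Written out:
  2.3348 phi_1 + 0.1137 phi_2 = 0.1137
  0.1137 phi_1 + 2.3348 phi_2 = -0.8703
Solve by Cramer's rule:
  det = gamma(0)^2 - gamma(1)^2 = (2.3348)^2 - (0.1137)^2 = 5.45129104 - 0.01292769 = 5.43836335
  phi_hat_1 = [gamma(1) gamma(0) - gamma(1) gamma(2)] / det = [(0.1137)(2.3348) - (0.1137)(-0.8703)] / 5.43836335 = 0.36441987 / 5.43836335 = 0.067
  phi_hat_2 = [gamma(0) gamma(2) - gamma(1)^2] / det = [(2.3348)(-0.8703) - (0.1137)^2] / 5.43836335 = -2.04490413 / 5.43836335 = -0.376
So phi_hat = [0.0670, -0.3760].
Therefore phi_hat_1 = 0.0670.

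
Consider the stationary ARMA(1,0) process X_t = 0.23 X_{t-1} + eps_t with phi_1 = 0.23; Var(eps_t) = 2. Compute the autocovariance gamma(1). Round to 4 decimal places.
\gamma(1) = 0.4857

Multiply the model equation by X_{t-k} and take expectations. With theta_0 = psi_0 = 1 and psi_j the MA(infinity) weights, this gives
  gamma(k) - sum_i phi_i gamma(k-i) = c_k,
  c_k = sigma^2 * sum_{j=k..q} theta_j psi_{j-k}   (c_k = 0 for k > q),
using gamma(-m) = gamma(m).
Pure AR (q = 0): c_0 = sigma^2 = 2, c_k = 0 for k >= 1.
Equations for k = 0 and k = 1 (AR order 1):
  gamma(0) = phi_1 gamma(1) + c_0
  gamma(1) = phi_1 gamma(0) + c_1
Substituting the second into the first: gamma(0) (1 - phi_1^2) = c_0 + phi_1 c_1, so
  gamma(0) = c_0 / (1 - phi_1^2) = 2 / (1 - (0.23)^2) = 2 / 0.9471 = 2.111709.
  gamma(1) = phi_1 gamma(0) = (0.23)(2.111709) = 0.485693.
Therefore gamma(1) = 0.4857 (to 4 decimal places).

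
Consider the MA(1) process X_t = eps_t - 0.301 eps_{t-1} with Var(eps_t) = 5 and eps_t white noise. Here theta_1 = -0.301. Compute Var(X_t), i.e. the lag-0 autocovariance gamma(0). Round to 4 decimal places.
\gamma(0) = 5.4530

For an MA(q) process X_t = eps_t + sum_i theta_i eps_{t-i} with
Var(eps_t) = sigma^2, the variance is
  gamma(0) = sigma^2 * (1 + sum_i theta_i^2).
  sum_i theta_i^2 = (-0.301)^2 = 0.090601.
  gamma(0) = 5 * (1 + 0.090601) = 5 * 1.090601 = 5.453005, which rounds to 5.4530.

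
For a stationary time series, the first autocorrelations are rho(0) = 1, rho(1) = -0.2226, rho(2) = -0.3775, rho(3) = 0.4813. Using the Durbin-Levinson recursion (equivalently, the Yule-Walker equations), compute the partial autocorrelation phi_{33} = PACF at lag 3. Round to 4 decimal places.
\phi_{33} = 0.3421

The PACF at lag k is phi_{kk}, the last component of the solution
to the Yule-Walker system G_k phi = r_k where
  (G_k)_{ij} = rho(|i - j|), (r_k)_i = rho(i), i,j = 1..k.
Equivalently, Durbin-Levinson gives phi_{kk} iteratively:
  phi_{11} = rho(1)
  phi_{kk} = [rho(k) - sum_{j=1..k-1} phi_{k-1,j} rho(k-j)]
            / [1 - sum_{j=1..k-1} phi_{k-1,j} rho(j)],
  phi_{k,j} = phi_{k-1,j} - phi_{kk} phi_{k-1,k-j},  j = 1..k-1.
Step k = 1:
  phi_11 = rho(1) = -0.2226.
Step k = 2:
  phi_22 = [rho(2) - phi_11 rho(1)] / [1 - phi_11 rho(1)] = [-0.3775 - (-0.2226)(-0.2226)] / [1 - (-0.2226)(-0.2226)]
         = -0.42705076 / 0.95044924 = -0.449315.
  Update: phi_21 = phi_11 - phi_22 phi_11 = -0.2226 - (-0.449315)(-0.2226) = -0.322617.
Step k = 3:
  phi_33 = [rho(3) - phi_21 rho(2) - phi_22 rho(1)] / [1 - phi_21 rho(1) - phi_22 rho(2)]
    numerator   = 0.4813 - (-0.322617)(-0.3775) - (-0.449315)(-0.2226) = 0.25949448
    denominator = 1 - (-0.322617)(-0.2226) - (-0.449315)(-0.3775) = 0.75856908
  phi_33 = 0.25949448 / 0.75856908 = 0.3421.
Therefore phi_{33} = 0.3421.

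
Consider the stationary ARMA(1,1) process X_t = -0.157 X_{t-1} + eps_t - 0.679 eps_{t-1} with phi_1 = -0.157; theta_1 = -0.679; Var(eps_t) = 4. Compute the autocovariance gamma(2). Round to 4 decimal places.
\gamma(2) = 0.5957

Multiply the model equation by X_{t-k} and take expectations. With theta_0 = psi_0 = 1 and psi_j the MA(infinity) weights, this gives
  gamma(k) - sum_i phi_i gamma(k-i) = c_k,
  c_k = sigma^2 * sum_{j=k..q} theta_j psi_{j-k}   (c_k = 0 for k > q),
using gamma(-m) = gamma(m).
psi-weights needed (psi_j = theta_j + sum_i phi_i psi_{j-i}):
  psi_1 = theta_1 + phi_1 = -0.679 + (-0.157) = -0.836
Right-hand sides:
  c_0 = sigma^2 (1 + theta_1 psi_1) = 4 * (1 + (-0.679)(-0.836)) = 4 * 1.567644 = 6.270576
  c_1 = sigma^2 theta_1 = 4 * (-0.679) = -2.716
  c_2 = 0
Equations for k = 0 and k = 1 (AR order 1):
  gamma(0) = phi_1 gamma(1) + c_0
  gamma(1) = phi_1 gamma(0) + c_1
Substituting the second into the first: gamma(0) (1 - phi_1^2) = c_0 + phi_1 c_1, so
  gamma(0) = (c_0 + phi_1 c_1) / (1 - phi_1^2) = (6.270576 + (-0.157)(-2.716)) / (1 - (-0.157)^2) = 6.696988 / 0.975351 = 6.866234.
  gamma(1) = phi_1 gamma(0) + c_1 = (-0.157)(6.866234) + (-2.716) = -3.793999.
For k = 2 (> q): gamma(2) = phi_1 gamma(1) = (-0.157)(-3.793999) = 0.595658.
Therefore gamma(2) = 0.5957 (to 4 decimal places).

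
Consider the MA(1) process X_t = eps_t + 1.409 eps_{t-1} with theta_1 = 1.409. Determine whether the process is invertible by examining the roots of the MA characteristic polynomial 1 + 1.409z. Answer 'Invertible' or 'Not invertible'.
\text{Not invertible}

The MA(q) characteristic polynomial is P(z) = 1 + 1.409z.
Invertibility requires all roots to lie outside the unit circle, i.e. |z| > 1 for every root.
This is linear in z: 1 + (1.409) z = 0  =>  z = -1/(1.409) = -0.709723,  |z| = 0.709723.
Moduli of all roots: 0.7097.
All moduli strictly greater than 1? No.
Verdict: Not invertible.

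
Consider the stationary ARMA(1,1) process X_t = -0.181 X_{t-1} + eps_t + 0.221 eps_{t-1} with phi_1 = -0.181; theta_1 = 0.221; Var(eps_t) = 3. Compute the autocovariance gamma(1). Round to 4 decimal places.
\gamma(1) = 0.1191

Multiply the model equation by X_{t-k} and take expectations. With theta_0 = psi_0 = 1 and psi_j the MA(infinity) weights, this gives
  gamma(k) - sum_i phi_i gamma(k-i) = c_k,
  c_k = sigma^2 * sum_{j=k..q} theta_j psi_{j-k}   (c_k = 0 for k > q),
using gamma(-m) = gamma(m).
psi-weights needed (psi_j = theta_j + sum_i phi_i psi_{j-i}):
  psi_1 = theta_1 + phi_1 = 0.221 + (-0.181) = 0.04
Right-hand sides:
  c_0 = sigma^2 (1 + theta_1 psi_1) = 3 * (1 + (0.221)(0.04)) = 3 * 1.00884 = 3.02652
  c_1 = sigma^2 theta_1 = 3 * (0.221) = 0.663
  c_2 = 0
Equations for k = 0 and k = 1 (AR order 1):
  gamma(0) = phi_1 gamma(1) + c_0
  gamma(1) = phi_1 gamma(0) + c_1
Substituting the second into the first: gamma(0) (1 - phi_1^2) = c_0 + phi_1 c_1, so
  gamma(0) = (c_0 + phi_1 c_1) / (1 - phi_1^2) = (3.02652 + (-0.181)(0.663)) / (1 - (-0.181)^2) = 2.906517 / 0.967239 = 3.004963.
  gamma(1) = phi_1 gamma(0) + c_1 = (-0.181)(3.004963) + (0.663) = 0.119102.
Therefore gamma(1) = 0.1191 (to 4 decimal places).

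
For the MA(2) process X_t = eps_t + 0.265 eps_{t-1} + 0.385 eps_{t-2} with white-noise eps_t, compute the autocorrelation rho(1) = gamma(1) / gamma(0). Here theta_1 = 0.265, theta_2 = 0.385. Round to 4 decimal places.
\rho(1) = 0.3012

For an MA(q) process with theta_0 = 1, the autocovariance is
  gamma(k) = sigma^2 * sum_{i=0..q-k} theta_i * theta_{i+k},
and rho(k) = gamma(k) / gamma(0). Sigma^2 cancels.
  numerator   = (1)*(0.265) + (0.265)*(0.385) = 0.367025.
  denominator = (1)^2 + (0.265)^2 + (0.385)^2 = 1.21845.
  rho(1) = 0.367025 / 1.21845 = 0.3012.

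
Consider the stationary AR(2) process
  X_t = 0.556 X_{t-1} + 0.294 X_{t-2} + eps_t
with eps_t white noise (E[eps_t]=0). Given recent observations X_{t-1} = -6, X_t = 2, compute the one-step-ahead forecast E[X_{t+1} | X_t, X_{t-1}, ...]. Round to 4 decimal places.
E[X_{t+1} \mid \mathcal F_t] = -0.6520

For an AR(p) model X_t = c + sum_i phi_i X_{t-i} + eps_t, the
one-step-ahead conditional mean is
  E[X_{t+1} | X_t, ...] = c + sum_i phi_i X_{t+1-i}.
Substitute known values:
  E[X_{t+1} | ...] = (0.556) * (2) + (0.294) * (-6)
                   = -0.6520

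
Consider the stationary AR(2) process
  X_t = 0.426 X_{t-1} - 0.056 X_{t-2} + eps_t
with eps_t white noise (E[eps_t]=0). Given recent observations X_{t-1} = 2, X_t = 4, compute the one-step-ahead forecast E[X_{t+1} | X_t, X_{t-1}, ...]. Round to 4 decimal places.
E[X_{t+1} \mid \mathcal F_t] = 1.5920

For an AR(p) model X_t = c + sum_i phi_i X_{t-i} + eps_t, the
one-step-ahead conditional mean is
  E[X_{t+1} | X_t, ...] = c + sum_i phi_i X_{t+1-i}.
Substitute known values:
  E[X_{t+1} | ...] = (0.426) * (4) + (-0.056) * (2)
                   = 1.5920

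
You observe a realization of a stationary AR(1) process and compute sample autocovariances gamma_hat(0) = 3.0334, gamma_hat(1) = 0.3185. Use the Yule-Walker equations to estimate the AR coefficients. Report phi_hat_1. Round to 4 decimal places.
\hat\phi_{1} = 0.1050

The Yule-Walker equations for an AR(p) process read, in matrix form,
  Gamma_p phi = r_p,   with   (Gamma_p)_{ij} = gamma(|i - j|),
                       (r_p)_i = gamma(i),   i,j = 1..p.
Substitute the sample gammas (Toeplitz matrix and right-hand side of size 1):
  Gamma_p = [[3.0334]]
  r_p     = [0.3185]
With p = 1 this is the single equation gamma(0) phi_1 = gamma(1):
  phi_hat_1 = gamma(1) / gamma(0) = 0.3185 / 3.0334 = 0.1050.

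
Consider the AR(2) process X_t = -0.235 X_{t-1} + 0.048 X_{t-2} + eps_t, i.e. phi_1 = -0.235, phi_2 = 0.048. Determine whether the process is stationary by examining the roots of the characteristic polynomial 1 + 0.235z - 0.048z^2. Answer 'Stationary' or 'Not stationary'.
\text{Stationary}

The AR(p) characteristic polynomial is P(z) = 1 + 0.235z - 0.048z^2.
Stationarity requires all roots to lie outside the unit circle, i.e. |z| > 1 for every root.
Set 1 + (0.235) z + (-0.048) z^2 = 0, i.e. a z^2 + b z + c = 0 with a = -0.048, b = 0.235, c = 1.
Discriminant D = b^2 - 4ac = (0.235)^2 - 4*(-0.048)*1 = 0.055225 - (-0.192) = 0.247225.
D >= 0, so the roots are real: z = (-b +/- sqrt(D)) / (2a) = (-0.235 +/- 0.497217) / (-0.096).
  z_1 = (-0.235 + 0.497217) / (-0.096) = -2.7314,   |z_1| = 2.7314.
  z_2 = (-0.235 - 0.497217) / (-0.096) = 7.6273,   |z_2| = 7.6273.
Moduli of all roots: 2.7314, 7.6273.
All moduli strictly greater than 1? Yes.
Verdict: Stationary.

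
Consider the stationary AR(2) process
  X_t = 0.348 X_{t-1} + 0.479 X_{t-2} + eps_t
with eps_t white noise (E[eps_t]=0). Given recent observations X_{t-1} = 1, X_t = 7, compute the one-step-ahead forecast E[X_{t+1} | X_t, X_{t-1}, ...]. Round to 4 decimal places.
E[X_{t+1} \mid \mathcal F_t] = 2.9150

For an AR(p) model X_t = c + sum_i phi_i X_{t-i} + eps_t, the
one-step-ahead conditional mean is
  E[X_{t+1} | X_t, ...] = c + sum_i phi_i X_{t+1-i}.
Substitute known values:
  E[X_{t+1} | ...] = (0.348) * (7) + (0.479) * (1)
                   = 2.9150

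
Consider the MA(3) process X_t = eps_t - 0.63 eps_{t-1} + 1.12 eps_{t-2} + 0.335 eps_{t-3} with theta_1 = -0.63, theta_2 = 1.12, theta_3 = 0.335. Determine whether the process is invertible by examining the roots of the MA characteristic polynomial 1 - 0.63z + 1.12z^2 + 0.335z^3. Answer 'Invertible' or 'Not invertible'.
\text{Not invertible}

The MA(q) characteristic polynomial is P(z) = 1 - 0.63z + 1.12z^2 + 0.335z^3.
Invertibility requires all roots to lie outside the unit circle, i.e. |z| > 1 for every root.
Degree 3: look for a simple real root z0 first, then factor out (1 - z/z0) and solve the remaining quadratic.
Testing z0 = -4: P(-4) = 1 + (-0.63)(-4) + (1.12)(-4)^2 + (0.335)(-4)^3
  = 1 + (2.52) + (17.92) + (-21.44) = 0.  So z_0 = -4 is a root, |z_0| = 4.
Divide out the factor (1 + 0.25 z) = (1 - z/z0) (since 1/z0 = -0.25):
  P(z) = (1 + 0.25 z)(1 + (-0.88) z + (1.34) z^2)
  [check: z-coef -0.88 - (-0.25) = -0.63; z^2-coef 1.34 - (-0.25)(-0.88) = 1.12; z^3-coef -(-0.25)(1.34) = 0.335.]
Remaining roots from the quadratic factor 1 + (-0.88) z + (1.34) z^2:
  Set 1 + (-0.88) z + (1.34) z^2 = 0, i.e. a z^2 + b z + c = 0 with a = 1.34, b = -0.88, c = 1.
  Discriminant D = b^2 - 4ac = (-0.88)^2 - 4*(1.34)*1 = 0.7744 - (5.36) = -4.5856.
  D < 0, so the roots are the complex-conjugate pair z = (-b +/- i sqrt(-D)) / (2a) = 0.3284 +/- 0.799i.
  For a conjugate pair |z|^2 = z * conj(z) = (product of roots) = c/a = 1/(1.34) = 0.746269, so |z| = sqrt(0.746269) = 0.8639 for both roots.
Moduli of all roots: 4.0000, 0.8639, 0.8639.
All moduli strictly greater than 1? No.
Verdict: Not invertible.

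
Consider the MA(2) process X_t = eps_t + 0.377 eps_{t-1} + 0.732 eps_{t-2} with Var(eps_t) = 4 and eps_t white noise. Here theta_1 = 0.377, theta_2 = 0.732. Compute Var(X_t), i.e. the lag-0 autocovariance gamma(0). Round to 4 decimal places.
\gamma(0) = 6.7118

For an MA(q) process X_t = eps_t + sum_i theta_i eps_{t-i} with
Var(eps_t) = sigma^2, the variance is
  gamma(0) = sigma^2 * (1 + sum_i theta_i^2).
  sum_i theta_i^2 = (0.377)^2 + (0.732)^2 = 0.142129 + 0.535824 = 0.677953.
  gamma(0) = 4 * (1 + 0.677953) = 4 * 1.677953 = 6.711812, which rounds to 6.7118.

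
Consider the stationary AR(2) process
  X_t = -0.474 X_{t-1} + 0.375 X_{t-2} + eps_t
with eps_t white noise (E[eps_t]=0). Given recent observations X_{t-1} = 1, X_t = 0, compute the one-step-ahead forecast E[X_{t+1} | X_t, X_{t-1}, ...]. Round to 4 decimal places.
E[X_{t+1} \mid \mathcal F_t] = 0.3750

For an AR(p) model X_t = c + sum_i phi_i X_{t-i} + eps_t, the
one-step-ahead conditional mean is
  E[X_{t+1} | X_t, ...] = c + sum_i phi_i X_{t+1-i}.
Substitute known values:
  E[X_{t+1} | ...] = (-0.474) * (0) + (0.375) * (1)
                   = 0.3750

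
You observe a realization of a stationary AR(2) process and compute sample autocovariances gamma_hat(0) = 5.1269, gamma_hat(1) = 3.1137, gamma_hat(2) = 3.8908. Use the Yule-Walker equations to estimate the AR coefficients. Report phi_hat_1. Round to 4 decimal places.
\hat\phi_{1} = 0.2320

The Yule-Walker equations for an AR(p) process read, in matrix form,
  Gamma_p phi = r_p,   with   (Gamma_p)_{ij} = gamma(|i - j|),
                       (r_p)_i = gamma(i),   i,j = 1..p.
Substitute the sample gammas (Toeplitz matrix and right-hand side of size 2):
  Gamma_p = [[5.1269, 3.1137], [3.1137, 5.1269]]
  r_p     = [3.1137, 3.8908]
Written out:
  5.1269 phi_1 + 3.1137 phi_2 = 3.1137
  3.1137 phi_1 + 5.1269 phi_2 = 3.8908
Solve by Cramer's rule:
  det = gamma(0)^2 - gamma(1)^2 = (5.1269)^2 - (3.1137)^2 = 26.28510361 - 9.69512769 = 16.58997592
  phi_hat_1 = [gamma(1) gamma(0) - gamma(1) gamma(2)] / det = [(3.1137)(5.1269) - (3.1137)(3.8908)] / 16.58997592 = 3.84884457 / 16.58997592 = 0.232
  phi_hat_2 = [gamma(0) gamma(2) - gamma(1)^2] / det = [(5.1269)(3.8908) - (3.1137)^2] / 16.58997592 = 10.25261483 / 16.58997592 = 0.618
So phi_hat = [0.2320, 0.6180].
Therefore phi_hat_1 = 0.2320.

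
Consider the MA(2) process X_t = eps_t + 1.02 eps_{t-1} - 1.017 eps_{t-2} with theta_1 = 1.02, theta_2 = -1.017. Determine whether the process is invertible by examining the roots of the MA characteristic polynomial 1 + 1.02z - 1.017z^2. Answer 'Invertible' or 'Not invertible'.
\text{Not invertible}

The MA(q) characteristic polynomial is P(z) = 1 + 1.02z - 1.017z^2.
Invertibility requires all roots to lie outside the unit circle, i.e. |z| > 1 for every root.
Set 1 + (1.02) z + (-1.017) z^2 = 0, i.e. a z^2 + b z + c = 0 with a = -1.017, b = 1.02, c = 1.
Discriminant D = b^2 - 4ac = (1.02)^2 - 4*(-1.017)*1 = 1.0404 - (-4.068) = 5.1084.
D >= 0, so the roots are real: z = (-b +/- sqrt(D)) / (2a) = (-1.02 +/- 2.260177) / (-2.034).
  z_1 = (-1.02 + 2.260177) / (-2.034) = -0.6097,   |z_1| = 0.6097.
  z_2 = (-1.02 - 2.260177) / (-2.034) = 1.6127,   |z_2| = 1.6127.
Moduli of all roots: 0.6097, 1.6127.
All moduli strictly greater than 1? No.
Verdict: Not invertible.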